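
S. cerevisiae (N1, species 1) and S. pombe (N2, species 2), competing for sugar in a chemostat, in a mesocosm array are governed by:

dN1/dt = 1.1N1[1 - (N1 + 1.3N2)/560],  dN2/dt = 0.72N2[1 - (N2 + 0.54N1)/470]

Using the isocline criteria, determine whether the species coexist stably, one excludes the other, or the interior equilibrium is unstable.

species 2 excludes species 1

Compare the nullcline intercepts: K1/α12 = 560/1.3 = 431 < K2 = 470; K2/α21 = 470/0.54 = 870 > K1 = 560.
Since the inequalities point opposite ways, species 2 can invade but species 1 cannot.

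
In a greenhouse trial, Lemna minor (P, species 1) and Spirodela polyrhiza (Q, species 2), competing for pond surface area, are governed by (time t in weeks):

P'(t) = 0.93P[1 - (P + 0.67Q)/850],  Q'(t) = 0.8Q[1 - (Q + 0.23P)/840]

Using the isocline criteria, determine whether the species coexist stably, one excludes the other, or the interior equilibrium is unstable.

stable coexistence

Compare the nullcline intercepts: K1/α12 = 850/0.67 = 1270 > K2 = 840; K2/α21 = 840/0.23 = 3650 > K1 = 850.
Since both inequalities hold, each species can invade when rare, so the interior equilibrium is stable.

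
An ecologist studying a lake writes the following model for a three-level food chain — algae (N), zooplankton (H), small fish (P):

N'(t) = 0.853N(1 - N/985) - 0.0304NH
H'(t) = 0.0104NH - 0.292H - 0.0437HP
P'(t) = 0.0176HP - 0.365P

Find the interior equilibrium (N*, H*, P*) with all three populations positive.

N* ≈ 257, H* ≈ 20.7, P* ≈ 54.5

From dP/dt = 0: 0.0176H* = 0.365, so H* = 20.7.
From dN/dt = 0: 0.853(1 - N*/985) = 0.0304·20.7, giving N* = 985·(1 - 0.739) = 257.
From dH/dt = 0: 0.0104·257 - 0.292 = 0.0437P*, so P* = 2.38/0.0437 = 54.5.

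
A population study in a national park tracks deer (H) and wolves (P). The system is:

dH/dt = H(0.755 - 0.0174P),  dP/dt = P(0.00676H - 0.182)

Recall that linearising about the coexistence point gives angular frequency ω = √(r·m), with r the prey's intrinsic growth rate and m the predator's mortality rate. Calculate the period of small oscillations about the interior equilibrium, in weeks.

T ≈ 17 weeks

Here r = 0.755 and m = 0.182, so r·m = 0.137.
ω = √0.137 = 0.371 per week, hence T = 2π/ω ≈ 17 weeks.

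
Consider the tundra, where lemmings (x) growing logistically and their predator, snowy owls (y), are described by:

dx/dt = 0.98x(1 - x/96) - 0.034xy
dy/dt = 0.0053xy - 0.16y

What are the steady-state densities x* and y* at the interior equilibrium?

From dy/dt = 0 with y > 0: 0.0053x* = 0.16, so x* = 30.2.
Substitute into dx/dt = 0: 0.98(1 - 30.2/96) = 0.034y*.
The bracket is 0.686, giving y* = 0.672/0.034 = 19.8.

x* ≈ 30.2, y* ≈ 19.8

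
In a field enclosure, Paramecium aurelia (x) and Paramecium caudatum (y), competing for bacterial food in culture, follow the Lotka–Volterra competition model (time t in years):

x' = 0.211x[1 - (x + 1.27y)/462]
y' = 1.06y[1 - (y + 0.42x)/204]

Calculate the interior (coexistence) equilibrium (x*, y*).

x* ≈ 435, y* ≈ 21.3

Setting both brackets to zero gives the nullclines x + 1.27y = 462 and 0.42x + y = 204.
Substituting y = 204 - 0.42x into the first: x(1 - 1.27·0.42) = 462 - 1.27·204.
So x* = 203/0.467 = 435, and then y* = 204 - 0.42·435 = 21.3.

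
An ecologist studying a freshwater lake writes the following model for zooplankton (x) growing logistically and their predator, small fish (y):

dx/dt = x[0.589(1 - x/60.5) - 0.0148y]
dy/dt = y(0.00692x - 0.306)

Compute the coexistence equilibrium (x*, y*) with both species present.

x* ≈ 44.2, y* ≈ 10.7

From dy/dt = 0 with y > 0: 0.00692x* = 0.306, so x* = 44.2.
Substitute into dx/dt = 0: 0.589(1 - 44.2/60.5) = 0.0148y*.
The bracket is 0.269, giving y* = 0.158/0.0148 = 10.7.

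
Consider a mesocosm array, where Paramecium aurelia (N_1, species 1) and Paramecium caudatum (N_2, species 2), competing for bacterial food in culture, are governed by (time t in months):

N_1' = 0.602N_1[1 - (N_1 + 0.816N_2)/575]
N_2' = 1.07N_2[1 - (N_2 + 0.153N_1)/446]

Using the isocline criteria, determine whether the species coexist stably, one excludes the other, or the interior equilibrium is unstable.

stable coexistence

Compare the nullcline intercepts: K1/α12 = 575/0.816 = 705 > K2 = 446; K2/α21 = 446/0.153 = 2920 > K1 = 575.
Since both inequalities hold, each species can invade when rare, so the interior equilibrium is stable.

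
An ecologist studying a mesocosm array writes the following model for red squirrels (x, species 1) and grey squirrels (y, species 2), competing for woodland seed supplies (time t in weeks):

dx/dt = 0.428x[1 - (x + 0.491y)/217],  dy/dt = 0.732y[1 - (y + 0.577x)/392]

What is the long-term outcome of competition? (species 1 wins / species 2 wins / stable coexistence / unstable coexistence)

Compare the nullcline intercepts: K1/α12 = 217/0.491 = 442 > K2 = 392; K2/α21 = 392/0.577 = 679 > K1 = 217.
Since both inequalities hold, each species can invade when rare, so the interior equilibrium is stable.

stable coexistence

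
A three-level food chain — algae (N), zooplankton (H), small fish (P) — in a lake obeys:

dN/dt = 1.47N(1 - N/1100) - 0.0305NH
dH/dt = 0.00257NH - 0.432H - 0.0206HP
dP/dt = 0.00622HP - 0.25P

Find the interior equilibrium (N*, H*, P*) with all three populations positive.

From dP/dt = 0: 0.00622H* = 0.25, so H* = 40.2.
From dN/dt = 0: 1.47(1 - N*/1100) = 0.0305·40.2, giving N* = 1100·(1 - 0.834) = 183.
From dH/dt = 0: 0.00257·183 - 0.432 = 0.0206P*, so P* = 0.0375/0.0206 = 1.82.

N* ≈ 183, H* ≈ 40.2, P* ≈ 1.82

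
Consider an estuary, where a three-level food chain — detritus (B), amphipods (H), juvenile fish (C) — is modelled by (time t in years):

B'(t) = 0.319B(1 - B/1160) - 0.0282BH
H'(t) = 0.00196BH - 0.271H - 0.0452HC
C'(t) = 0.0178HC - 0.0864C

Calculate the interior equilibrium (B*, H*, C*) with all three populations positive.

From dC/dt = 0: 0.0178H* = 0.0864, so H* = 4.85.
From dB/dt = 0: 0.319(1 - B*/1160) = 0.0282·4.85, giving B* = 1160·(1 - 0.429) = 662.
From dH/dt = 0: 0.00196·662 - 0.271 = 0.0452C*, so C* = 1.03/0.0452 = 22.7.

B* ≈ 662, H* ≈ 4.85, C* ≈ 22.7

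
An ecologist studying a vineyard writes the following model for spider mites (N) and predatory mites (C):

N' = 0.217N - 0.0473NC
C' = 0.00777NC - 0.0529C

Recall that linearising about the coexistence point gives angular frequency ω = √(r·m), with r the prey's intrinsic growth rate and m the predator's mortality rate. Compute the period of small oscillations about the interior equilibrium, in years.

T ≈ 58.6 years

Here r = 0.217 and m = 0.0529, so r·m = 0.0115.
ω = √0.0115 = 0.107 per year, hence T = 2π/ω ≈ 58.6 years.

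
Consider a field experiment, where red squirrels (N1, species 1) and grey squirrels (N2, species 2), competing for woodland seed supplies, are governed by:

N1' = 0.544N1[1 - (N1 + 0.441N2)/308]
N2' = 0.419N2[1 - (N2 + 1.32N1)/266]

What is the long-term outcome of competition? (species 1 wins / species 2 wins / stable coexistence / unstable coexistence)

species 1 excludes species 2

Compare the nullcline intercepts: K1/α12 = 308/0.441 = 698 > K2 = 266; K2/α21 = 266/1.32 = 202 < K1 = 308.
Since the inequalities point opposite ways, species 1 can invade but species 2 cannot.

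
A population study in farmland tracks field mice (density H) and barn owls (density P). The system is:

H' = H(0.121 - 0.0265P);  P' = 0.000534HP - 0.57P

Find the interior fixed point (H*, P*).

Set dP/dt = 0 with P > 0: 0.000534H - 0.57 = 0, so H* = 0.57/0.000534 = 1070.
Set dH/dt = 0 with H > 0: 0.121 - 0.0265P = 0, so P* = 0.121/0.0265 = 4.57.

H* ≈ 1070, P* ≈ 4.57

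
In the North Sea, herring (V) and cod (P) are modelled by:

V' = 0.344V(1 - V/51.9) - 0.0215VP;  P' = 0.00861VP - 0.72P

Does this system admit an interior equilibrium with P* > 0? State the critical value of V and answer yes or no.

Threshold V = 83.6; K < 83.6, so no, the predator goes extinct.

The predator equation gives dP/dt > 0 only when V > 0.72/0.00861 = 83.6.
Without the predator, V → K = 51.9. Since 51.9 < 83.6, the predator cannot invade.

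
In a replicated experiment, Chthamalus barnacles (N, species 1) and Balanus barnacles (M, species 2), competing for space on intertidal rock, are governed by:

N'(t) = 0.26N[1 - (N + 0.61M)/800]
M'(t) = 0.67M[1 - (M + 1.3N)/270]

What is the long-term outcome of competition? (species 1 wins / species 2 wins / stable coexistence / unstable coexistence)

Compare the nullcline intercepts: K1/α12 = 800/0.61 = 1310 > K2 = 270; K2/α21 = 270/1.3 = 208 < K1 = 800.
Since the inequalities point opposite ways, species 1 can invade but species 2 cannot.

species 1 excludes species 2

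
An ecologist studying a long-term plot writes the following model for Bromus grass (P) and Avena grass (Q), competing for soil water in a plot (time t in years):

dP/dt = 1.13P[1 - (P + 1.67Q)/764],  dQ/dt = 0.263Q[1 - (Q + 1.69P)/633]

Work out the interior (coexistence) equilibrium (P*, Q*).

Setting both brackets to zero gives the nullclines P + 1.67Q = 764 and 1.69P + Q = 633.
Substituting Q = 633 - 1.69P into the first: P(1 - 1.67·1.69) = 764 - 1.67·633.
So P* = -293/-1.82 = 161, and then Q* = 633 - 1.69·161 = 361.

P* ≈ 161, Q* ≈ 361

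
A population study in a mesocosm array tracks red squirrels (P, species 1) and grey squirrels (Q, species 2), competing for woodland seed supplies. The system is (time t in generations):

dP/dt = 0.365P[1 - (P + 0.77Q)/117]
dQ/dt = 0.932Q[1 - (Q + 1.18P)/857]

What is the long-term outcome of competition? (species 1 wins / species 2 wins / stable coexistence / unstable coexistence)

Compare the nullcline intercepts: K1/α12 = 117/0.77 = 152 < K2 = 857; K2/α21 = 857/1.18 = 726 > K1 = 117.
Since the inequalities point opposite ways, species 2 can invade but species 1 cannot.

species 2 excludes species 1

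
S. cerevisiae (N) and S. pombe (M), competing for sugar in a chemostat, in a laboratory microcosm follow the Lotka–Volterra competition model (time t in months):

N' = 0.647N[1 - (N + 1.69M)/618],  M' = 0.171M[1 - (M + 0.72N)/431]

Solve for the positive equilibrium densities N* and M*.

Setting both brackets to zero gives the nullclines N + 1.69M = 618 and 0.72N + M = 431.
Substituting M = 431 - 0.72N into the first: N(1 - 1.69·0.72) = 618 - 1.69·431.
So N* = -110/-0.217 = 509, and then M* = 431 - 0.72·509 = 64.4.

N* ≈ 509, M* ≈ 64.4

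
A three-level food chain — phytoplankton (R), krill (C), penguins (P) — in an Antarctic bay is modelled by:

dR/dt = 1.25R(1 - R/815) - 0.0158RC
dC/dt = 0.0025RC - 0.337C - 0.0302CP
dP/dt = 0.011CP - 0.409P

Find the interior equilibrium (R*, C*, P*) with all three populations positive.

From dP/dt = 0: 0.011C* = 0.409, so C* = 37.2.
From dR/dt = 0: 1.25(1 - R*/815) = 0.0158·37.2, giving R* = 815·(1 - 0.47) = 432.
From dC/dt = 0: 0.0025·432 - 0.337 = 0.0302P*, so P* = 0.743/0.0302 = 24.6.

R* ≈ 432, C* ≈ 37.2, P* ≈ 24.6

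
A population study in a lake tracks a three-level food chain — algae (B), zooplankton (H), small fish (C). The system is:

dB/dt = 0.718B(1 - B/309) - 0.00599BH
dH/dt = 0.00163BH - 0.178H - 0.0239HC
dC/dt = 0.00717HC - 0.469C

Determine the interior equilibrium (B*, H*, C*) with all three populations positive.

B* ≈ 140, H* ≈ 65.4, C* ≈ 2.13

From dC/dt = 0: 0.00717H* = 0.469, so H* = 65.4.
From dB/dt = 0: 0.718(1 - B*/309) = 0.00599·65.4, giving B* = 309·(1 - 0.546) = 140.
From dH/dt = 0: 0.00163·140 - 0.178 = 0.0239C*, so C* = 0.0508/0.0239 = 2.13.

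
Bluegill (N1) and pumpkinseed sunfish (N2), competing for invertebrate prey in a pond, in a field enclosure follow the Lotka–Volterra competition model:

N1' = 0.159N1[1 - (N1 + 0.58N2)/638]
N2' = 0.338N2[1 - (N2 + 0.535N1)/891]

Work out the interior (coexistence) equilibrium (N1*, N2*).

Setting both brackets to zero gives the nullclines N1 + 0.58N2 = 638 and 0.535N1 + N2 = 891.
Substituting N2 = 891 - 0.535N1 into the first: N1(1 - 0.58·0.535) = 638 - 0.58·891.
So N1* = 121/0.69 = 176, and then N2* = 891 - 0.535·176 = 797.

N1* ≈ 176, N2* ≈ 797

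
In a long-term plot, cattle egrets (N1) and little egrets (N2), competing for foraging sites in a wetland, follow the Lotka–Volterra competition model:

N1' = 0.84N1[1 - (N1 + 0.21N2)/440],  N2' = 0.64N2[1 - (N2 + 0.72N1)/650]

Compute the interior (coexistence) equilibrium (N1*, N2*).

Setting both brackets to zero gives the nullclines N1 + 0.21N2 = 440 and 0.72N1 + N2 = 650.
Substituting N2 = 650 - 0.72N1 into the first: N1(1 - 0.21·0.72) = 440 - 0.21·650.
So N1* = 304/0.849 = 358, and then N2* = 650 - 0.72·358 = 393.

N1* ≈ 358, N2* ≈ 393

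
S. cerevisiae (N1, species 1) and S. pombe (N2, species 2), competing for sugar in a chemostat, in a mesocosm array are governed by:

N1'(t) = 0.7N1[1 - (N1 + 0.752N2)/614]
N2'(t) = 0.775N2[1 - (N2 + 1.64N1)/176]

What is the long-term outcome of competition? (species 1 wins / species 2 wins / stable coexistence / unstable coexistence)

Compare the nullcline intercepts: K1/α12 = 614/0.752 = 816 > K2 = 176; K2/α21 = 176/1.64 = 107 < K1 = 614.
Since the inequalities point opposite ways, species 1 can invade but species 2 cannot.

species 1 excludes species 2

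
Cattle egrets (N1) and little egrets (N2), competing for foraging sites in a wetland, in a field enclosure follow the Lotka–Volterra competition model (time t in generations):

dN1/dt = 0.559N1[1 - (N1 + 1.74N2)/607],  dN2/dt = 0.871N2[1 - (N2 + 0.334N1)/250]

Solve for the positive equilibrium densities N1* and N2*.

Setting both brackets to zero gives the nullclines N1 + 1.74N2 = 607 and 0.334N1 + N2 = 250.
Substituting N2 = 250 - 0.334N1 into the first: N1(1 - 1.74·0.334) = 607 - 1.74·250.
So N1* = 172/0.419 = 411, and then N2* = 250 - 0.334·411 = 113.

N1* ≈ 411, N2* ≈ 113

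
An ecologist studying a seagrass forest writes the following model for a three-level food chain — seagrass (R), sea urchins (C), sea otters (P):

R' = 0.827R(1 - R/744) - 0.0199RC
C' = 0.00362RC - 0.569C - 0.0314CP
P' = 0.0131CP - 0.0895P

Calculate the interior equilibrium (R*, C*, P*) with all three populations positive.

R* ≈ 622, C* ≈ 6.83, P* ≈ 53.6

From dP/dt = 0: 0.0131C* = 0.0895, so C* = 6.83.
From dR/dt = 0: 0.827(1 - R*/744) = 0.0199·6.83, giving R* = 744·(1 - 0.164) = 622.
From dC/dt = 0: 0.00362·622 - 0.569 = 0.0314P*, so P* = 1.68/0.0314 = 53.6.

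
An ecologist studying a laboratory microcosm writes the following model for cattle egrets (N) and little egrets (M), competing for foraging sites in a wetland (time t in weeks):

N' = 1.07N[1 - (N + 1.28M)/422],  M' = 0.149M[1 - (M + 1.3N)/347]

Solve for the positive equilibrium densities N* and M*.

Setting both brackets to zero gives the nullclines N + 1.28M = 422 and 1.3N + M = 347.
Substituting M = 347 - 1.3N into the first: N(1 - 1.28·1.3) = 422 - 1.28·347.
So N* = -22.2/-0.664 = 33.4, and then M* = 347 - 1.3·33.4 = 304.

N* ≈ 33.4, M* ≈ 304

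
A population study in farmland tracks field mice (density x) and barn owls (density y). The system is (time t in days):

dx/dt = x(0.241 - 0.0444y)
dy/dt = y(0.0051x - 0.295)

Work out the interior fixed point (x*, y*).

x* ≈ 57.8, y* ≈ 5.43

Set dy/dt = 0 with y > 0: 0.0051x - 0.295 = 0, so x* = 0.295/0.0051 = 57.8.
Set dx/dt = 0 with x > 0: 0.241 - 0.0444y = 0, so y* = 0.241/0.0444 = 5.43.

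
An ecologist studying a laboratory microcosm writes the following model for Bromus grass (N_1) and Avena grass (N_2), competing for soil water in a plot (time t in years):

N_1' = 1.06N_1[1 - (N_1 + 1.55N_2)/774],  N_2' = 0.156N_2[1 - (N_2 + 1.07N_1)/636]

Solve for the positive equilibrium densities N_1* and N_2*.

N_1* ≈ 322, N_2* ≈ 292

Setting both brackets to zero gives the nullclines N_1 + 1.55N_2 = 774 and 1.07N_1 + N_2 = 636.
Substituting N_2 = 636 - 1.07N_1 into the first: N_1(1 - 1.55·1.07) = 774 - 1.55·636.
So N_1* = -212/-0.659 = 322, and then N_2* = 636 - 1.07·322 = 292.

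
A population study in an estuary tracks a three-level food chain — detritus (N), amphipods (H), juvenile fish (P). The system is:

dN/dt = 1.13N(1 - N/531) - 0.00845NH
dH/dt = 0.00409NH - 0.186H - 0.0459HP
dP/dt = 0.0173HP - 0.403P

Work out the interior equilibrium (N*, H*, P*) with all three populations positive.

From dP/dt = 0: 0.0173H* = 0.403, so H* = 23.3.
From dN/dt = 0: 1.13(1 - N*/531) = 0.00845·23.3, giving N* = 531·(1 - 0.174) = 439.
From dH/dt = 0: 0.00409·439 - 0.186 = 0.0459P*, so P* = 1.61/0.0459 = 35.

N* ≈ 439, H* ≈ 23.3, P* ≈ 35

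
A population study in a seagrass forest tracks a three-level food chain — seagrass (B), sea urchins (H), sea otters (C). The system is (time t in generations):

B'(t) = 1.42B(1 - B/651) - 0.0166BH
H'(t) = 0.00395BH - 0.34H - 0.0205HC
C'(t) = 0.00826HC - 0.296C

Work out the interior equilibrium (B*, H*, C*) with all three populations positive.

B* ≈ 378, H* ≈ 35.8, C* ≈ 56.3

From dC/dt = 0: 0.00826H* = 0.296, so H* = 35.8.
From dB/dt = 0: 1.42(1 - B*/651) = 0.0166·35.8, giving B* = 651·(1 - 0.419) = 378.
From dH/dt = 0: 0.00395·378 - 0.34 = 0.0205C*, so C* = 1.15/0.0205 = 56.3.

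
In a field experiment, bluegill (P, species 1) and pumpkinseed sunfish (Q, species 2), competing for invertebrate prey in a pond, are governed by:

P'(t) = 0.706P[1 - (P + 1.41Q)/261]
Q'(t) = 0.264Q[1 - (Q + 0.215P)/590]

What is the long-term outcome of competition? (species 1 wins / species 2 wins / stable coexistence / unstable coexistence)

species 2 excludes species 1

Compare the nullcline intercepts: K1/α12 = 261/1.41 = 185 < K2 = 590; K2/α21 = 590/0.215 = 2740 > K1 = 261.
Since the inequalities point opposite ways, species 2 can invade but species 1 cannot.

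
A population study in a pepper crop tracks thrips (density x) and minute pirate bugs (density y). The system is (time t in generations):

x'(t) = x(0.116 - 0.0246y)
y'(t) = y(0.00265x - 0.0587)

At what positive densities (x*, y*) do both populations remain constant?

Set dy/dt = 0 with y > 0: 0.00265x - 0.0587 = 0, so x* = 0.0587/0.00265 = 22.2.
Set dx/dt = 0 with x > 0: 0.116 - 0.0246y = 0, so y* = 0.116/0.0246 = 4.72.

x* ≈ 22.2, y* ≈ 4.72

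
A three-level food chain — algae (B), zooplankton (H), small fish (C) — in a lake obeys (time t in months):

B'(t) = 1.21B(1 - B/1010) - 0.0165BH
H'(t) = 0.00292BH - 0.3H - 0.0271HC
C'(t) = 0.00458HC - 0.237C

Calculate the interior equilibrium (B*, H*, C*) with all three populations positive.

From dC/dt = 0: 0.00458H* = 0.237, so H* = 51.7.
From dB/dt = 0: 1.21(1 - B*/1010) = 0.0165·51.7, giving B* = 1010·(1 - 0.706) = 297.
From dH/dt = 0: 0.00292·297 - 0.3 = 0.0271C*, so C* = 0.568/0.0271 = 21.

B* ≈ 297, H* ≈ 51.7, C* ≈ 21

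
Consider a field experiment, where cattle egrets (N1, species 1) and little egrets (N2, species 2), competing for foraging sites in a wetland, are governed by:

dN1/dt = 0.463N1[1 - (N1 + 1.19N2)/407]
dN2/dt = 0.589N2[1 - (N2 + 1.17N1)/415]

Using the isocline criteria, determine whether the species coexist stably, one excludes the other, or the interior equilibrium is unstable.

Compare the nullcline intercepts: K1/α12 = 407/1.19 = 342 < K2 = 415; K2/α21 = 415/1.17 = 355 < K1 = 407.
Since both are reversed, neither can invade when rare; the interior point is a saddle.

unstable coexistence (outcome depends on initial conditions)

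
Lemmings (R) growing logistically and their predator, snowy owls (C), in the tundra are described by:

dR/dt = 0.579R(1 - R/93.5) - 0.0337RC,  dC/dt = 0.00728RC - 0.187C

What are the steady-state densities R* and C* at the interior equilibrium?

R* ≈ 25.7, C* ≈ 12.5

From dC/dt = 0 with C > 0: 0.00728R* = 0.187, so R* = 25.7.
Substitute into dR/dt = 0: 0.579(1 - 25.7/93.5) = 0.0337C*.
The bracket is 0.725, giving C* = 0.42/0.0337 = 12.5.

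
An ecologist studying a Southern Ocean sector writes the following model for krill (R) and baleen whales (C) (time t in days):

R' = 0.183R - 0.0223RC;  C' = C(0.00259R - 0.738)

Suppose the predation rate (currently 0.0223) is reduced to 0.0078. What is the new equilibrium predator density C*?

At the interior fixed point, setting dR/dt = 0 with R > 0 fixes C* = (prey growth rate)/(RC coefficient) — independent of the other coefficients.
With the change, C* = 0.183/0.0078 = 23.5; it rises from 8.21.

C* ≈ 23.5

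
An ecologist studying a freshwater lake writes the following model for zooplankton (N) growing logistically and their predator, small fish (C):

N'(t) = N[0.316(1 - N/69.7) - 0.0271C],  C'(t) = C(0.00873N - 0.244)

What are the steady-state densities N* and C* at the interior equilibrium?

N* ≈ 27.9, C* ≈ 6.98

From dC/dt = 0 with C > 0: 0.00873N* = 0.244, so N* = 27.9.
Substitute into dN/dt = 0: 0.316(1 - 27.9/69.7) = 0.0271C*.
The bracket is 0.599, giving C* = 0.189/0.0271 = 6.98.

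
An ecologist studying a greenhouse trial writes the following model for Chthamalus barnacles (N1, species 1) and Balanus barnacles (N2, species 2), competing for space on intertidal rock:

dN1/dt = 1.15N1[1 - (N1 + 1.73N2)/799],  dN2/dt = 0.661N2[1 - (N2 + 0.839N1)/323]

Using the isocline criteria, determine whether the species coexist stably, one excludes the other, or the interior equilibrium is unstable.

species 1 excludes species 2

Compare the nullcline intercepts: K1/α12 = 799/1.73 = 462 > K2 = 323; K2/α21 = 323/0.839 = 385 < K1 = 799.
Since the inequalities point opposite ways, species 1 can invade but species 2 cannot.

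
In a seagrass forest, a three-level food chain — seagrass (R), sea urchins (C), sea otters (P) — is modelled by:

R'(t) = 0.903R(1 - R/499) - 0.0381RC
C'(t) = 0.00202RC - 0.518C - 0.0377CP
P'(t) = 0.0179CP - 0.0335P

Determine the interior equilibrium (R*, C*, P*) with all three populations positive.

From dP/dt = 0: 0.0179C* = 0.0335, so C* = 1.87.
From dR/dt = 0: 0.903(1 - R*/499) = 0.0381·1.87, giving R* = 499·(1 - 0.079) = 460.
From dC/dt = 0: 0.00202·460 - 0.518 = 0.0377P*, so P* = 0.41/0.0377 = 10.9.

R* ≈ 460, C* ≈ 1.87, P* ≈ 10.9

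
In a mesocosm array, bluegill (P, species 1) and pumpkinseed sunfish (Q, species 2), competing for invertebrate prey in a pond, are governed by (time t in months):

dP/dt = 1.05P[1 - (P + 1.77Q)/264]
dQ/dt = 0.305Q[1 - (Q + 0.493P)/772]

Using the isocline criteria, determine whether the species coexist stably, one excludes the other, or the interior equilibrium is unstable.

Compare the nullcline intercepts: K1/α12 = 264/1.77 = 149 < K2 = 772; K2/α21 = 772/0.493 = 1570 > K1 = 264.
Since the inequalities point opposite ways, species 2 can invade but species 1 cannot.

species 2 excludes species 1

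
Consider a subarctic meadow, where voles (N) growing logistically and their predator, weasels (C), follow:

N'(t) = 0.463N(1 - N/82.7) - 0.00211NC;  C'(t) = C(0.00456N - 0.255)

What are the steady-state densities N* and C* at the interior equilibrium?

N* ≈ 55.9, C* ≈ 71.1

From dC/dt = 0 with C > 0: 0.00456N* = 0.255, so N* = 55.9.
Substitute into dN/dt = 0: 0.463(1 - 55.9/82.7) = 0.00211C*.
The bracket is 0.324, giving C* = 0.15/0.00211 = 71.1.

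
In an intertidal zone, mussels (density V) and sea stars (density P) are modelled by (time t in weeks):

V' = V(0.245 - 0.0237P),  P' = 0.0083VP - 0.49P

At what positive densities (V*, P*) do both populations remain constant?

V* ≈ 59, P* ≈ 10.3

Set dP/dt = 0 with P > 0: 0.0083V - 0.49 = 0, so V* = 0.49/0.0083 = 59.
Set dV/dt = 0 with V > 0: 0.245 - 0.0237P = 0, so P* = 0.245/0.0237 = 10.3.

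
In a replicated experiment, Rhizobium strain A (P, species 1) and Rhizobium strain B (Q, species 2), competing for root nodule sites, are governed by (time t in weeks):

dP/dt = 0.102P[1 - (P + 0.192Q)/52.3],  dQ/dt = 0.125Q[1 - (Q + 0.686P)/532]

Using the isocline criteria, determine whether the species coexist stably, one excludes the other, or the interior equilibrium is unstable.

Compare the nullcline intercepts: K1/α12 = 52.3/0.192 = 272 < K2 = 532; K2/α21 = 532/0.686 = 776 > K1 = 52.3.
Since the inequalities point opposite ways, species 2 can invade but species 1 cannot.

species 2 excludes species 1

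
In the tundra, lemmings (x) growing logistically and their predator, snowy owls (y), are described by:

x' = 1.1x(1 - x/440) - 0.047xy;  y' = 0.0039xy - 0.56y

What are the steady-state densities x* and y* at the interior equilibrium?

From dy/dt = 0 with y > 0: 0.0039x* = 0.56, so x* = 144.
Substitute into dx/dt = 0: 1.1(1 - 144/440) = 0.047y*.
The bracket is 0.674, giving y* = 0.741/0.047 = 15.8.

x* ≈ 144, y* ≈ 15.8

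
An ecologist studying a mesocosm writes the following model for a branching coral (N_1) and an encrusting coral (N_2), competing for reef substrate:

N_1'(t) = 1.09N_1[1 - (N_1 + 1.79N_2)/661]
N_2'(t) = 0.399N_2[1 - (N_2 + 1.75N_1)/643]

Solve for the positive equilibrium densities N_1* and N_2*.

Setting both brackets to zero gives the nullclines N_1 + 1.79N_2 = 661 and 1.75N_1 + N_2 = 643.
Substituting N_2 = 643 - 1.75N_1 into the first: N_1(1 - 1.79·1.75) = 661 - 1.79·643.
So N_1* = -490/-2.13 = 230, and then N_2* = 643 - 1.75·230 = 241.

N_1* ≈ 230, N_2* ≈ 241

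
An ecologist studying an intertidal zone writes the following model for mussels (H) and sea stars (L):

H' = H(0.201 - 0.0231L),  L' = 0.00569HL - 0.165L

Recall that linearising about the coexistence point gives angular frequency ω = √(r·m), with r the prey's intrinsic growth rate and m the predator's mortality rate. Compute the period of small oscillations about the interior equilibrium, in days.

T ≈ 34.5 days

Here r = 0.201 and m = 0.165, so r·m = 0.0332.
ω = √0.0332 = 0.182 per day, hence T = 2π/ω ≈ 34.5 days.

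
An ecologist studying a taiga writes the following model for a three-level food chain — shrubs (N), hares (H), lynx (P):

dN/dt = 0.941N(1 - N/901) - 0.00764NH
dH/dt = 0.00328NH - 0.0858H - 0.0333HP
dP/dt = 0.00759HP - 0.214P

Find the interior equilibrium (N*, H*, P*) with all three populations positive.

N* ≈ 695, H* ≈ 28.2, P* ≈ 65.9

From dP/dt = 0: 0.00759H* = 0.214, so H* = 28.2.
From dN/dt = 0: 0.941(1 - N*/901) = 0.00764·28.2, giving N* = 901·(1 - 0.229) = 695.
From dH/dt = 0: 0.00328·695 - 0.0858 = 0.0333P*, so P* = 2.19/0.0333 = 65.9.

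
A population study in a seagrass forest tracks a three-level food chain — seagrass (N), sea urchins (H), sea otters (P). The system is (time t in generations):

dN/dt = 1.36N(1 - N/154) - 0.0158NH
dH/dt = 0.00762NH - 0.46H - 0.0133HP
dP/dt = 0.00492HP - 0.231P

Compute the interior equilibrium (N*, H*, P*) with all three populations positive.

From dP/dt = 0: 0.00492H* = 0.231, so H* = 47.
From dN/dt = 0: 1.36(1 - N*/154) = 0.0158·47, giving N* = 154·(1 - 0.545) = 70.
From dH/dt = 0: 0.00762·70 - 0.46 = 0.0133P*, so P* = 0.0734/0.0133 = 5.52.

N* ≈ 70, H* ≈ 47, P* ≈ 5.52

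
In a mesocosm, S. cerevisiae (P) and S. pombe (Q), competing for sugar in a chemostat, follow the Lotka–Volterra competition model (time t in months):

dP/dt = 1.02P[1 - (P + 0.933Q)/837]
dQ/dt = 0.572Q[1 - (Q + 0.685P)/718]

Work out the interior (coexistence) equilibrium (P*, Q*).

Setting both brackets to zero gives the nullclines P + 0.933Q = 837 and 0.685P + Q = 718.
Substituting Q = 718 - 0.685P into the first: P(1 - 0.933·0.685) = 837 - 0.933·718.
So P* = 167/0.361 = 463, and then Q* = 718 - 0.685·463 = 401.

P* ≈ 463, Q* ≈ 401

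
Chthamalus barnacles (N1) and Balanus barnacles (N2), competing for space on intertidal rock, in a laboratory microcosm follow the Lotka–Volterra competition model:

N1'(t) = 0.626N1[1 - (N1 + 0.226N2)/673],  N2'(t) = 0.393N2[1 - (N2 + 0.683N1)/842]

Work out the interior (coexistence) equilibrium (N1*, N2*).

N1* ≈ 571, N2* ≈ 452

Setting both brackets to zero gives the nullclines N1 + 0.226N2 = 673 and 0.683N1 + N2 = 842.
Substituting N2 = 842 - 0.683N1 into the first: N1(1 - 0.226·0.683) = 673 - 0.226·842.
So N1* = 483/0.846 = 571, and then N2* = 842 - 0.683·571 = 452.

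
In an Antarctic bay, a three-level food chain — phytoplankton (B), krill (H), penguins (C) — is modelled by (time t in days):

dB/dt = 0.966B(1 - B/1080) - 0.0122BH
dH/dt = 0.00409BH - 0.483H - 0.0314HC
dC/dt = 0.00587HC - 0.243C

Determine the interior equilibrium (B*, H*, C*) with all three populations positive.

B* ≈ 515, H* ≈ 41.4, C* ≈ 51.7

From dC/dt = 0: 0.00587H* = 0.243, so H* = 41.4.
From dB/dt = 0: 0.966(1 - B*/1080) = 0.0122·41.4, giving B* = 1080·(1 - 0.523) = 515.
From dH/dt = 0: 0.00409·515 - 0.483 = 0.0314C*, so C* = 1.62/0.0314 = 51.7.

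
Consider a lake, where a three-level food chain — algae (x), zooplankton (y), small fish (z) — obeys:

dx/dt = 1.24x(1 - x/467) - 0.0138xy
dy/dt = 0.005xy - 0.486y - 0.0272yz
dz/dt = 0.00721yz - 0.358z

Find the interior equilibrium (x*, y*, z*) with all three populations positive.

x* ≈ 209, y* ≈ 49.7, z* ≈ 20.5

From dz/dt = 0: 0.00721y* = 0.358, so y* = 49.7.
From dx/dt = 0: 1.24(1 - x*/467) = 0.0138·49.7, giving x* = 467·(1 - 0.553) = 209.
From dy/dt = 0: 0.005·209 - 0.486 = 0.0272z*, so z* = 0.559/0.0272 = 20.5.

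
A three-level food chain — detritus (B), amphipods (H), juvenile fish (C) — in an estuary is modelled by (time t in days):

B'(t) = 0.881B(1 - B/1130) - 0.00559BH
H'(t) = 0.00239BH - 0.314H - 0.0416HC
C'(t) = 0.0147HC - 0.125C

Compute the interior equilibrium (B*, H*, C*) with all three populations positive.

B* ≈ 1070, H* ≈ 8.5, C* ≈ 53.9

From dC/dt = 0: 0.0147H* = 0.125, so H* = 8.5.
From dB/dt = 0: 0.881(1 - B*/1130) = 0.00559·8.5, giving B* = 1130·(1 - 0.054) = 1070.
From dH/dt = 0: 0.00239·1070 - 0.314 = 0.0416C*, so C* = 2.24/0.0416 = 53.9.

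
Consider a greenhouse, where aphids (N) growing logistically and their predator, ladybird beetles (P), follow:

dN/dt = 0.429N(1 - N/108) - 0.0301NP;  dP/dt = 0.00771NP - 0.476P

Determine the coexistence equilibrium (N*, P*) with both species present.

From dP/dt = 0 with P > 0: 0.00771N* = 0.476, so N* = 61.7.
Substitute into dN/dt = 0: 0.429(1 - 61.7/108) = 0.0301P*.
The bracket is 0.428, giving P* = 0.184/0.0301 = 6.11.

N* ≈ 61.7, P* ≈ 6.11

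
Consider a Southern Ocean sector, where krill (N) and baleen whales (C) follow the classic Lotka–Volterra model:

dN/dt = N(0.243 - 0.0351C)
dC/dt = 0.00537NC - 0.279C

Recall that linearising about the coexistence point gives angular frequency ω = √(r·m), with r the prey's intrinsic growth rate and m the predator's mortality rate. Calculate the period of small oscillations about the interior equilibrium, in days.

Here r = 0.243 and m = 0.279, so r·m = 0.0678.
ω = √0.0678 = 0.26 per day, hence T = 2π/ω ≈ 24.1 days.

T ≈ 24.1 days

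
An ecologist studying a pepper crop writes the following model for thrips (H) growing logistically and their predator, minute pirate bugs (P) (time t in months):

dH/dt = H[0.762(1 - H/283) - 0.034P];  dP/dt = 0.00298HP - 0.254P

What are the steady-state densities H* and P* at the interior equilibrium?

H* ≈ 85.2, P* ≈ 15.7

From dP/dt = 0 with P > 0: 0.00298H* = 0.254, so H* = 85.2.
Substitute into dH/dt = 0: 0.762(1 - 85.2/283) = 0.034P*.
The bracket is 0.699, giving P* = 0.532/0.034 = 15.7.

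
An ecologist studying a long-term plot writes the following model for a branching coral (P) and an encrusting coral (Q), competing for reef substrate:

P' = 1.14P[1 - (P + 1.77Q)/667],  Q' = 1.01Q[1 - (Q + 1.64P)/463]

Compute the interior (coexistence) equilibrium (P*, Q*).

Setting both brackets to zero gives the nullclines P + 1.77Q = 667 and 1.64P + Q = 463.
Substituting Q = 463 - 1.64P into the first: P(1 - 1.77·1.64) = 667 - 1.77·463.
So P* = -153/-1.9 = 80.2, and then Q* = 463 - 1.64·80.2 = 332.

P* ≈ 80.2, Q* ≈ 332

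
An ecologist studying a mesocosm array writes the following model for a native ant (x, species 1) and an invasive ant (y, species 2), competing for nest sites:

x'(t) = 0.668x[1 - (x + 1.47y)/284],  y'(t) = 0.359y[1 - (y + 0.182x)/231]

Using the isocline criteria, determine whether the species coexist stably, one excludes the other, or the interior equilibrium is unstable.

Compare the nullcline intercepts: K1/α12 = 284/1.47 = 193 < K2 = 231; K2/α21 = 231/0.182 = 1270 > K1 = 284.
Since the inequalities point opposite ways, species 2 can invade but species 1 cannot.

species 2 excludes species 1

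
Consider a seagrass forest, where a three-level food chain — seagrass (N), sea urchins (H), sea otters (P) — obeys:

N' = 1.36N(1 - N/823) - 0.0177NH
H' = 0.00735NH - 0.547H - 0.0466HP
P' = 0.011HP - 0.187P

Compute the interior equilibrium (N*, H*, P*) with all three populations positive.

N* ≈ 641, H* ≈ 17, P* ≈ 89.3

From dP/dt = 0: 0.011H* = 0.187, so H* = 17.
From dN/dt = 0: 1.36(1 - N*/823) = 0.0177·17, giving N* = 823·(1 - 0.221) = 641.
From dH/dt = 0: 0.00735·641 - 0.547 = 0.0466P*, so P* = 4.16/0.0466 = 89.3.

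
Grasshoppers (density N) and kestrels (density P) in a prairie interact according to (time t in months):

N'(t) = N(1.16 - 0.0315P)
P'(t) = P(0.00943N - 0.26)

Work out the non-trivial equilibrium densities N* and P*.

N* ≈ 27.6, P* ≈ 36.8

Set dP/dt = 0 with P > 0: 0.00943N - 0.26 = 0, so N* = 0.26/0.00943 = 27.6.
Set dN/dt = 0 with N > 0: 1.16 - 0.0315P = 0, so P* = 1.16/0.0315 = 36.8.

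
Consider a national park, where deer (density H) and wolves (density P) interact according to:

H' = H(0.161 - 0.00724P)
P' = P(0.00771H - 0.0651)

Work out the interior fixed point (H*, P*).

H* ≈ 8.44, P* ≈ 22.2

Set dP/dt = 0 with P > 0: 0.00771H - 0.0651 = 0, so H* = 0.0651/0.00771 = 8.44.
Set dH/dt = 0 with H > 0: 0.161 - 0.00724P = 0, so P* = 0.161/0.00724 = 22.2.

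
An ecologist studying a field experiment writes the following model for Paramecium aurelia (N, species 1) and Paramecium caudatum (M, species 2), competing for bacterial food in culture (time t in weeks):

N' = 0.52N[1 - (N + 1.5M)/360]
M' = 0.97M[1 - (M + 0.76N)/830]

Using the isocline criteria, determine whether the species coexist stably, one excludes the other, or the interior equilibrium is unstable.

species 2 excludes species 1

Compare the nullcline intercepts: K1/α12 = 360/1.5 = 240 < K2 = 830; K2/α21 = 830/0.76 = 1090 > K1 = 360.
Since the inequalities point opposite ways, species 2 can invade but species 1 cannot.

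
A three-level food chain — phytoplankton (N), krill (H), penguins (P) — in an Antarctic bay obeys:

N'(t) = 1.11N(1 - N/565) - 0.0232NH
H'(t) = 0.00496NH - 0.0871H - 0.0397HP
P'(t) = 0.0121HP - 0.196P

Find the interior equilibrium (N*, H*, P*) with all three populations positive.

N* ≈ 374, H* ≈ 16.2, P* ≈ 44.5

From dP/dt = 0: 0.0121H* = 0.196, so H* = 16.2.
From dN/dt = 0: 1.11(1 - N*/565) = 0.0232·16.2, giving N* = 565·(1 - 0.339) = 374.
From dH/dt = 0: 0.00496·374 - 0.0871 = 0.0397P*, so P* = 1.77/0.0397 = 44.5.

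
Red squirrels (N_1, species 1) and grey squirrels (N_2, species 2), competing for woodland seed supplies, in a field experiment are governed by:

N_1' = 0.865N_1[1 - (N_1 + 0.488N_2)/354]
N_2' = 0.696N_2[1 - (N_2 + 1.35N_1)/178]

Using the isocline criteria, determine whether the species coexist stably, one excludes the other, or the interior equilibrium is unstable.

species 1 excludes species 2

Compare the nullcline intercepts: K1/α12 = 354/0.488 = 725 > K2 = 178; K2/α21 = 178/1.35 = 132 < K1 = 354.
Since the inequalities point opposite ways, species 1 can invade but species 2 cannot.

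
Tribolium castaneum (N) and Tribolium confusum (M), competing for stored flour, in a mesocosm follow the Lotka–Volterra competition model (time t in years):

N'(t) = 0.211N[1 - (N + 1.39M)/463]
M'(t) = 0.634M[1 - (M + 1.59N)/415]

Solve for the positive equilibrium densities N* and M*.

Setting both brackets to zero gives the nullclines N + 1.39M = 463 and 1.59N + M = 415.
Substituting M = 415 - 1.59N into the first: N(1 - 1.39·1.59) = 463 - 1.39·415.
So N* = -114/-1.21 = 94.1, and then M* = 415 - 1.59·94.1 = 265.

N* ≈ 94.1, M* ≈ 265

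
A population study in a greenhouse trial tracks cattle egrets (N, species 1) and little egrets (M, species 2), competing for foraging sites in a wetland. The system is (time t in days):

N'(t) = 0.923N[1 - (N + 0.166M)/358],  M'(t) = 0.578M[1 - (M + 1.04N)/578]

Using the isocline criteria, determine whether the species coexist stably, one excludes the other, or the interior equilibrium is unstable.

stable coexistence

Compare the nullcline intercepts: K1/α12 = 358/0.166 = 2160 > K2 = 578; K2/α21 = 578/1.04 = 556 > K1 = 358.
Since both inequalities hold, each species can invade when rare, so the interior equilibrium is stable.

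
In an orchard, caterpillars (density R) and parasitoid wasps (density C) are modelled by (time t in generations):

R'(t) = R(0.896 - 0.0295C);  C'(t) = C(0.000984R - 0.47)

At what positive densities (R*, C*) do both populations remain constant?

R* ≈ 478, C* ≈ 30.4

Set dC/dt = 0 with C > 0: 0.000984R - 0.47 = 0, so R* = 0.47/0.000984 = 478.
Set dR/dt = 0 with R > 0: 0.896 - 0.0295C = 0, so C* = 0.896/0.0295 = 30.4.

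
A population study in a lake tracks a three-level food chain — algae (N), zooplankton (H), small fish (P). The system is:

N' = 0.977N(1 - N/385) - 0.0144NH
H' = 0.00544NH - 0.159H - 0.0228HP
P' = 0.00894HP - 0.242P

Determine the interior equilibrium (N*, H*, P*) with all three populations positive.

N* ≈ 231, H* ≈ 27.1, P* ≈ 48.2

From dP/dt = 0: 0.00894H* = 0.242, so H* = 27.1.
From dN/dt = 0: 0.977(1 - N*/385) = 0.0144·27.1, giving N* = 385·(1 - 0.399) = 231.
From dH/dt = 0: 0.00544·231 - 0.159 = 0.0228P*, so P* = 1.1/0.0228 = 48.2.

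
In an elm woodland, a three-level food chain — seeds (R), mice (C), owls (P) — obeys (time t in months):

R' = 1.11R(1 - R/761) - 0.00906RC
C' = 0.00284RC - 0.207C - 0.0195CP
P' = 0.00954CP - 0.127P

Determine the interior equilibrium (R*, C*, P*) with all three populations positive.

From dP/dt = 0: 0.00954C* = 0.127, so C* = 13.3.
From dR/dt = 0: 1.11(1 - R*/761) = 0.00906·13.3, giving R* = 761·(1 - 0.109) = 678.
From dC/dt = 0: 0.00284·678 - 0.207 = 0.0195P*, so P* = 1.72/0.0195 = 88.2.

R* ≈ 678, C* ≈ 13.3, P* ≈ 88.2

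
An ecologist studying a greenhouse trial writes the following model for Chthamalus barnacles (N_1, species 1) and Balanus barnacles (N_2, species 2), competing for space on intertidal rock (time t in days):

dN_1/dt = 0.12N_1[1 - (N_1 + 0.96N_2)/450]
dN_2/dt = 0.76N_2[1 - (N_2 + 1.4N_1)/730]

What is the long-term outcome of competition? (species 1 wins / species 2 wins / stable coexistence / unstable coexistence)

species 2 excludes species 1

Compare the nullcline intercepts: K1/α12 = 450/0.96 = 469 < K2 = 730; K2/α21 = 730/1.4 = 521 > K1 = 450.
Since the inequalities point opposite ways, species 2 can invade but species 1 cannot.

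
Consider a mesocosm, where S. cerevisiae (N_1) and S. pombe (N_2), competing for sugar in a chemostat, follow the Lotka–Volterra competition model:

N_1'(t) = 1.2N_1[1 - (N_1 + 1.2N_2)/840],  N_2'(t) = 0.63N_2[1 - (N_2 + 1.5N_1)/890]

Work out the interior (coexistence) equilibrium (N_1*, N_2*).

N_1* ≈ 285, N_2* ≈ 463

Setting both brackets to zero gives the nullclines N_1 + 1.2N_2 = 840 and 1.5N_1 + N_2 = 890.
Substituting N_2 = 890 - 1.5N_1 into the first: N_1(1 - 1.2·1.5) = 840 - 1.2·890.
So N_1* = -228/-0.8 = 285, and then N_2* = 890 - 1.5·285 = 463.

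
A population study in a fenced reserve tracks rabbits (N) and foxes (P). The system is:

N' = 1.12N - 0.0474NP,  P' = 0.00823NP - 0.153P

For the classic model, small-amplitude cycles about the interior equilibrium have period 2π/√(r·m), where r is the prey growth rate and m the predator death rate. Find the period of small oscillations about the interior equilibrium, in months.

T ≈ 15.2 months

Here r = 1.12 and m = 0.153, so r·m = 0.171.
ω = √0.171 = 0.414 per month, hence T = 2π/ω ≈ 15.2 months.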